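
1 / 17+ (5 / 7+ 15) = 1877 / 119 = 15.77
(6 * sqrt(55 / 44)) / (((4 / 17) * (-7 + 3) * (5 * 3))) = -17 * sqrt(5) / 80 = -0.48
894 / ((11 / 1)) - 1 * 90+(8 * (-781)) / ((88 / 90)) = -70386 / 11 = -6398.73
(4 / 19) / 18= 2 / 171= 0.01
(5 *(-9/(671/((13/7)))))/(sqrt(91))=-45 *sqrt(91)/32879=-0.01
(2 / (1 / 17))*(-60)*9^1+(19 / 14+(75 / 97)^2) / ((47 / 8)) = -56833469876 / 3095561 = -18359.67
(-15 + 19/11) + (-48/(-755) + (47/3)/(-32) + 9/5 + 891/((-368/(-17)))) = 536582681/18337440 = 29.26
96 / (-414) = -16 / 69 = -0.23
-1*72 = -72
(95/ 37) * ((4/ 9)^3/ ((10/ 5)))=3040/ 26973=0.11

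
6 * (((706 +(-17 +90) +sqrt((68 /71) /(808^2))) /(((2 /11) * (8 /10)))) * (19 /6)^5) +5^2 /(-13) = 136185445 * sqrt(1207) /297395712 +1379149742315 /134784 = 10232311.60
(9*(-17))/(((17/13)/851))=-99567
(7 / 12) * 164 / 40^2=287 / 4800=0.06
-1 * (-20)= 20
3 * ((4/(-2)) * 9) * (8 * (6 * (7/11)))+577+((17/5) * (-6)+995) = -5382/55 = -97.85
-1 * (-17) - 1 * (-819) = 836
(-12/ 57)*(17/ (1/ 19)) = -68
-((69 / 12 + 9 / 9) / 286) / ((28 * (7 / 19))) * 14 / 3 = -171 / 16016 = -0.01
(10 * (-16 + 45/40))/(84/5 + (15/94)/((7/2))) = -978775/110844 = -8.83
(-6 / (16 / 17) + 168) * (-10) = -6465 / 4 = -1616.25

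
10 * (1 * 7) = 70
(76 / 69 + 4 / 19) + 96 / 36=5216 / 1311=3.98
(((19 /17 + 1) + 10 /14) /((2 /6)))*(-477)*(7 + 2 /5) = -17843139 /595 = -29988.47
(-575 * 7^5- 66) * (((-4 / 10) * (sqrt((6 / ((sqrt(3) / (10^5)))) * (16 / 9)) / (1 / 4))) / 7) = 12370036480 * 3^(1 / 4) * sqrt(5) / 21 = 1733472680.23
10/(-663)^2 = 10/439569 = 0.00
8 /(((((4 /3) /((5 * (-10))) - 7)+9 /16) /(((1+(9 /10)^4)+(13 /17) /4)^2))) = -295857712107 /70055406250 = -4.22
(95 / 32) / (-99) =-95 / 3168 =-0.03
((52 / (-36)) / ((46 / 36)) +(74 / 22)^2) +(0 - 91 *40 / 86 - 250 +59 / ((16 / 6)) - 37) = -284349787 / 957352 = -297.02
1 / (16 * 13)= 1 / 208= 0.00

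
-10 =-10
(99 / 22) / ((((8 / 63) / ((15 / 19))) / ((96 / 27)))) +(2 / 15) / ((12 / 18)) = 9469 / 95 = 99.67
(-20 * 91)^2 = 3312400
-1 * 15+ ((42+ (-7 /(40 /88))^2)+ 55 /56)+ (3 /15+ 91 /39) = 1124237 /4200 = 267.68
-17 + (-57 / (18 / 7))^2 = 17077 / 36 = 474.36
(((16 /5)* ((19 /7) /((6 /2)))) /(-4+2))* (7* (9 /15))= -152 /25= -6.08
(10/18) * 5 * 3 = 25/3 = 8.33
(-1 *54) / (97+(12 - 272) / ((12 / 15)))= 9 / 38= 0.24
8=8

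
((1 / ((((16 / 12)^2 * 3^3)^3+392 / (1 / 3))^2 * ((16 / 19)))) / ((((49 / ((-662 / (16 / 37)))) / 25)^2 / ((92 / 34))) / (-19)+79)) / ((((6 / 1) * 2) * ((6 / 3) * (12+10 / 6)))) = 778349213579375 / 212166477849870317214217101312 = 0.00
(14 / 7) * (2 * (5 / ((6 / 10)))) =100 / 3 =33.33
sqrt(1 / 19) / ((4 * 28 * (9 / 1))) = sqrt(19) / 19152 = 0.00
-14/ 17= -0.82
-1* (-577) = 577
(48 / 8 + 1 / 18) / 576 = 109 / 10368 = 0.01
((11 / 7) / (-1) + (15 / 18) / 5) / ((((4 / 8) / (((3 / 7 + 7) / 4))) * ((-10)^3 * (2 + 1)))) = 767 / 441000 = 0.00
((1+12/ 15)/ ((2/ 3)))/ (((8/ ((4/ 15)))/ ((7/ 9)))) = 7/ 100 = 0.07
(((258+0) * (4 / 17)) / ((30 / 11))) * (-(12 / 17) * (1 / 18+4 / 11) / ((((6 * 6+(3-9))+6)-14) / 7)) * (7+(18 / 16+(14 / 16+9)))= -599592 / 15895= -37.72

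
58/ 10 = 29/ 5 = 5.80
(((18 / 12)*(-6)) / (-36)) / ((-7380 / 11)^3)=-1331 / 1607789088000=-0.00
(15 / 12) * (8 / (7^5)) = 10 / 16807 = 0.00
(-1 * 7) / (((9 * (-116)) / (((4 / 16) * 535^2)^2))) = 573473254375 / 16704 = 34331492.72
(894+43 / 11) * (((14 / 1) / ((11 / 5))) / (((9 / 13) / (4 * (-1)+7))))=8988070 / 363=24760.52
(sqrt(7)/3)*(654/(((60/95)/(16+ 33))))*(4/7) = 28994*sqrt(7)/3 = 25570.30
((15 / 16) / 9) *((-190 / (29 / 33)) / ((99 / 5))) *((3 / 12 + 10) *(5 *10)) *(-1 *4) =2434375 / 1044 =2331.78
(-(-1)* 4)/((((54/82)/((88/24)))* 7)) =1804/567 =3.18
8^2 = 64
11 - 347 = -336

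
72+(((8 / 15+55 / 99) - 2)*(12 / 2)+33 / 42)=14137 / 210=67.32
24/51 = 8/17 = 0.47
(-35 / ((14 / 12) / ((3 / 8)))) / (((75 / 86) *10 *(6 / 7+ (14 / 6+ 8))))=-2709 / 23500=-0.12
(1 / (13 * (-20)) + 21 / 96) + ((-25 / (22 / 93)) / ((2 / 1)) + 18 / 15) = -1176627 / 22880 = -51.43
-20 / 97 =-0.21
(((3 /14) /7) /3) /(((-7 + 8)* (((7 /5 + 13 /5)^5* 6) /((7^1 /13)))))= 1 /1118208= 0.00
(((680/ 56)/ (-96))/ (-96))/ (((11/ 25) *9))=2125/ 6386688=0.00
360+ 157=517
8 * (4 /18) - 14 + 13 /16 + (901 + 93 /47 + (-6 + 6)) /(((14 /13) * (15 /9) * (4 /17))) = 100755245 /47376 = 2126.71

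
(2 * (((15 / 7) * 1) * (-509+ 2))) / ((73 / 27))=-410670 / 511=-803.66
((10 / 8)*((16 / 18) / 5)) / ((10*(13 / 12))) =4 / 195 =0.02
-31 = -31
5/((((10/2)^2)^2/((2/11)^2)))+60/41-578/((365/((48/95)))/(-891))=614436148688/860113375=714.37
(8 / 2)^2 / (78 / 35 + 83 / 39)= 21840 / 5947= 3.67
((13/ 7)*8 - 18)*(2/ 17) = -44/ 119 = -0.37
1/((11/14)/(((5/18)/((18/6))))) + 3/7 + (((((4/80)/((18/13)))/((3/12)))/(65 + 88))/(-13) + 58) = 62076103/1060290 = 58.55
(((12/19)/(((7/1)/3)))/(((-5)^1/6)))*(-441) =13608/95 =143.24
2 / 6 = 1 / 3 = 0.33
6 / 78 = 1 / 13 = 0.08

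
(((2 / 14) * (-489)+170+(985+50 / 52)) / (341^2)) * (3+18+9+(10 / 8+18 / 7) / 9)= 137776687 / 484828344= 0.28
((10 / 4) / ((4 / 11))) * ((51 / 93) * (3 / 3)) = 935 / 248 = 3.77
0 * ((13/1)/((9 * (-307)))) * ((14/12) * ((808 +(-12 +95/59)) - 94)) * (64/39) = 0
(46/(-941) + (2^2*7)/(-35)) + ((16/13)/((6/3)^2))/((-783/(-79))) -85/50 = -48233951/19156878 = -2.52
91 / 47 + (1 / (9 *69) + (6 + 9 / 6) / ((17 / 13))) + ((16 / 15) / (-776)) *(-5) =739261961 / 96258726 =7.68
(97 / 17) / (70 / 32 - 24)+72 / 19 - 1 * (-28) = 3554044 / 112727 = 31.53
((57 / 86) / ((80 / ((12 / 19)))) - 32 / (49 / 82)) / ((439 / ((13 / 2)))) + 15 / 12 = 33830393 / 73997840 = 0.46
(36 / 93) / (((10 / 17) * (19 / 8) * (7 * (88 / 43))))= 4386 / 226765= 0.02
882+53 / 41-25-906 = -1956 / 41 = -47.71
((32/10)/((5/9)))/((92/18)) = 648/575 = 1.13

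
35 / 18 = 1.94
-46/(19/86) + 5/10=-7893/38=-207.71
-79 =-79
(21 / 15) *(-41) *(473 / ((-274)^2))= -135751 / 375380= -0.36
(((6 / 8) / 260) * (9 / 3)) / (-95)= -9 / 98800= -0.00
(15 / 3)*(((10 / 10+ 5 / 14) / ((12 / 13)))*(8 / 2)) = 1235 / 42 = 29.40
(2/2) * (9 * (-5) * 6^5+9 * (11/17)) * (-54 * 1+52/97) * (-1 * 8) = -246793069008/1649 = -149662261.38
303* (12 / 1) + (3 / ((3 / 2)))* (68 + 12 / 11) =41516 / 11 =3774.18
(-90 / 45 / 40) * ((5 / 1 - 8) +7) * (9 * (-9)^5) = 531441 / 5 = 106288.20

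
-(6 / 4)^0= -1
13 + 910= 923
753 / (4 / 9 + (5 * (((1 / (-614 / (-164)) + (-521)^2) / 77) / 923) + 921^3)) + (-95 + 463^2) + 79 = 2989434852870231791637 / 13946316836511686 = 214353.00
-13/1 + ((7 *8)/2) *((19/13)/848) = -35695/2756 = -12.95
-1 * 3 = -3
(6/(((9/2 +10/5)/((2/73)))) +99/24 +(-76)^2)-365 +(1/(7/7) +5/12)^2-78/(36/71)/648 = 9993437063/1844856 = 5416.92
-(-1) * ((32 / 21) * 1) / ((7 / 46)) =1472 / 147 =10.01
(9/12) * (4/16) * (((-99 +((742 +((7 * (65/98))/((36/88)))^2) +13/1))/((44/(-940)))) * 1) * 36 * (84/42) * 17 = -12443981555/3234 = -3847860.72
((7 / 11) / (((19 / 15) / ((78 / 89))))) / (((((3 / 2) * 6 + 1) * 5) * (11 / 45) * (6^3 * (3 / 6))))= 273 / 818444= 0.00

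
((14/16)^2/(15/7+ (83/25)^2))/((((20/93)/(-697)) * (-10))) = 17930325/951296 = 18.85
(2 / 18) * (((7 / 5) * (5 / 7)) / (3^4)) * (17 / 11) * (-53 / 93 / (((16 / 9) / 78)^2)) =-152269 / 65472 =-2.33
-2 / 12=-1 / 6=-0.17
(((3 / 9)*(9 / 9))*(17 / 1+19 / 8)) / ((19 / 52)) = 2015 / 114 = 17.68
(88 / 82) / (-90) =-22 / 1845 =-0.01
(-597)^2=356409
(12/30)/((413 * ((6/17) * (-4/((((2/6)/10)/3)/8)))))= -17/17841600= -0.00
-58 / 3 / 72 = -29 / 108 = -0.27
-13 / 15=-0.87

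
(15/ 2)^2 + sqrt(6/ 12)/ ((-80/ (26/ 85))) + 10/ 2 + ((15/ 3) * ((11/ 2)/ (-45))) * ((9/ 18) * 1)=1097/ 18 - 13 * sqrt(2)/ 6800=60.94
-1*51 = -51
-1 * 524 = -524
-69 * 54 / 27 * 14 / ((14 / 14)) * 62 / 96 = -4991 / 4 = -1247.75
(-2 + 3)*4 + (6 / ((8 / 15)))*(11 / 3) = 181 / 4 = 45.25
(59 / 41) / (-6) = -59 / 246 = -0.24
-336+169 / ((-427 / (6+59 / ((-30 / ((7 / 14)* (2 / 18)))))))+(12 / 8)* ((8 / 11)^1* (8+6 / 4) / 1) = -831851039 / 2536380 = -327.97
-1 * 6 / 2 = -3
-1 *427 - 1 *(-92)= -335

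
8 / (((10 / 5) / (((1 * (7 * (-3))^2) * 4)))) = 7056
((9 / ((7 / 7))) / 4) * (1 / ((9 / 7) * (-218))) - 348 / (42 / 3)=-151777 / 6104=-24.87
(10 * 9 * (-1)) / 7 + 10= -20 / 7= -2.86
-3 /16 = -0.19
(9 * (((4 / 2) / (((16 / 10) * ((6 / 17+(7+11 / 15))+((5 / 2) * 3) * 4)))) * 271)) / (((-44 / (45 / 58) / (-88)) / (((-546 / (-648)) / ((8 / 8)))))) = 471641625 / 4506368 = 104.66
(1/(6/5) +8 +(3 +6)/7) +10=845/42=20.12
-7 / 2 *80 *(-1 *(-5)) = -1400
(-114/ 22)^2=3249/ 121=26.85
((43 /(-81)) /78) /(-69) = 43 /435942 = 0.00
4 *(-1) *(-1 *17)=68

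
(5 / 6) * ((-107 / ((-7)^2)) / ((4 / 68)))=-9095 / 294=-30.94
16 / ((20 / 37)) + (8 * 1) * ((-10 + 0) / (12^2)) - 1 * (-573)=27092 / 45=602.04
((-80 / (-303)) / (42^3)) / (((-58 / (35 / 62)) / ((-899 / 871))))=25 / 698313798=0.00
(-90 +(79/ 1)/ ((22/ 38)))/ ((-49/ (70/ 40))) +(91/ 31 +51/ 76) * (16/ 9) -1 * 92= -87.25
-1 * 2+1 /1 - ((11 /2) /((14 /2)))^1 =-25 /14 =-1.79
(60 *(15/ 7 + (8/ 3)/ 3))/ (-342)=-0.53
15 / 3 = 5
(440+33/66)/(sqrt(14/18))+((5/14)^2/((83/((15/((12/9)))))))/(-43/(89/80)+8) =-100125/177516416+2643 *sqrt(7)/14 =499.48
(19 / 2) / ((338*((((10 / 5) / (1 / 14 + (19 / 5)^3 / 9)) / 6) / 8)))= 1845869 / 443625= 4.16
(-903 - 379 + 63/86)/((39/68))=-3746426/1677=-2234.00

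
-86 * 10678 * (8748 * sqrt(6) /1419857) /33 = -2677786128 * sqrt(6) /15618427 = -419.97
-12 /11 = -1.09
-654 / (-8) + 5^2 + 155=1047 / 4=261.75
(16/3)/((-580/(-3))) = 4/145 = 0.03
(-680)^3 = -314432000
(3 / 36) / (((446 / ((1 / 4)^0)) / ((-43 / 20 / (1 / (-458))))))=9847 / 53520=0.18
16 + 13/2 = 45/2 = 22.50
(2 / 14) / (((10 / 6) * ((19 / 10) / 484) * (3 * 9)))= 968 / 1197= 0.81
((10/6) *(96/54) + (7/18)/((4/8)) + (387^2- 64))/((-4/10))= -10105340/27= -374271.85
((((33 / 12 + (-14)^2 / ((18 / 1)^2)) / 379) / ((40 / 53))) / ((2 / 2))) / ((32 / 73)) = 4205603 / 157178880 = 0.03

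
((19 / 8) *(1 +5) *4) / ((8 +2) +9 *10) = 57 / 100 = 0.57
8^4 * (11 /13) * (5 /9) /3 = 641.82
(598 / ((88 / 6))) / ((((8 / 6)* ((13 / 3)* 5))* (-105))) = -207 / 15400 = -0.01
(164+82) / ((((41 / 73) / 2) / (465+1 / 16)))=1629579 / 4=407394.75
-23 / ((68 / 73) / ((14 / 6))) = -57.61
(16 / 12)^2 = 16 / 9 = 1.78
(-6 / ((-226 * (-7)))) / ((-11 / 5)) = 15 / 8701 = 0.00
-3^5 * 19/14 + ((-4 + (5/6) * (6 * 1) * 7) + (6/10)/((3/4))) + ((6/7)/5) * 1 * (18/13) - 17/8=-1091539/3640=-299.87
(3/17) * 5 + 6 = 117/17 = 6.88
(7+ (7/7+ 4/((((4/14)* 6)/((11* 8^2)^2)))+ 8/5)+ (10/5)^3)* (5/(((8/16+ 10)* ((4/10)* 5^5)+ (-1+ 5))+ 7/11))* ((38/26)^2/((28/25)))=215263244075/256283937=839.94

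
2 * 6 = 12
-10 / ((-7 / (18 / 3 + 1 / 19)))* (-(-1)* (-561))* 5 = -3225750 / 133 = -24253.76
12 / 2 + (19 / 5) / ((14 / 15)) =141 / 14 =10.07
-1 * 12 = -12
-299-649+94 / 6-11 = -2830 / 3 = -943.33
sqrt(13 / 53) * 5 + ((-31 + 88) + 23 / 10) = 5 * sqrt(689) / 53 + 593 / 10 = 61.78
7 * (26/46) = 3.96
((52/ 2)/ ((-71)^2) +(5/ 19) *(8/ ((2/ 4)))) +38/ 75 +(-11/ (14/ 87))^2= 6585581442617/ 1407951300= 4677.42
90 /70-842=-5885 /7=-840.71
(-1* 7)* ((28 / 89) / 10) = -98 / 445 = -0.22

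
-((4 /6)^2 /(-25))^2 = -16 /50625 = -0.00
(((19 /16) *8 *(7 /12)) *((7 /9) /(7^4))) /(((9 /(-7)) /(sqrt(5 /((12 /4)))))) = -19 *sqrt(15) /40824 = -0.00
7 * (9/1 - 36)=-189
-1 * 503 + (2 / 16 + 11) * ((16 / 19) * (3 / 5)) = -47251 / 95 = -497.38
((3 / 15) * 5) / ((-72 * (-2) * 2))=1 / 288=0.00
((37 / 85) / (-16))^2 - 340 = -628862631 / 1849600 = -340.00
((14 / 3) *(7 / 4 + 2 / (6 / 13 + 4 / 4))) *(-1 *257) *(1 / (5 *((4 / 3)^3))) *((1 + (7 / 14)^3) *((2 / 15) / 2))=-11511801 / 486400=-23.67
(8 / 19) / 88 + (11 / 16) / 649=1153 / 197296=0.01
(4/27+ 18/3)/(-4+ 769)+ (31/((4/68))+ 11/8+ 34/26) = 529.69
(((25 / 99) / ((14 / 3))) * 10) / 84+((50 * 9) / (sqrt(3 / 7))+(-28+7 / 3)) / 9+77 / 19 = 1335221 / 1106028+50 * sqrt(21) / 3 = 77.58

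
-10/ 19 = -0.53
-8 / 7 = -1.14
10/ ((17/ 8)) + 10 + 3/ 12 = 1017/ 68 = 14.96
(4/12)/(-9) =-1/27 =-0.04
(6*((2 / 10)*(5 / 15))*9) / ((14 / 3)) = 27 / 35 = 0.77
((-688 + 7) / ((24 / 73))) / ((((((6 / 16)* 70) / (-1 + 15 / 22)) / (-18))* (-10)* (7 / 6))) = 149139 / 3850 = 38.74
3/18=1/6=0.17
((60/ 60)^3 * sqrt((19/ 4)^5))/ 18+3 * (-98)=-294+361 * sqrt(19)/ 576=-291.27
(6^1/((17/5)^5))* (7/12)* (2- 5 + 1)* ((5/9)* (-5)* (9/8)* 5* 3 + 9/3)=7678125/11358856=0.68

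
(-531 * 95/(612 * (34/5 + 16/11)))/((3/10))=-1541375/46308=-33.29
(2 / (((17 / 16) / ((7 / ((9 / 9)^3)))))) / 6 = 112 / 51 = 2.20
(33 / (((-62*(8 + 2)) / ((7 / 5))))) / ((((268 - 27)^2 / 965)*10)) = -44583 / 360102200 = -0.00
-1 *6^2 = -36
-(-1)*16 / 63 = 16 / 63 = 0.25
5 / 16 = 0.31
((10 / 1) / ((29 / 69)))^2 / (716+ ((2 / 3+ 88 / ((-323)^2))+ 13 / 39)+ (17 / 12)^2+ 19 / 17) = 7152629313600 / 9098539463857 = 0.79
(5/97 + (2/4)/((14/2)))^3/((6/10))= 0.00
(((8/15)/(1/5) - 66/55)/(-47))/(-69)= 22/48645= 0.00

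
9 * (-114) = -1026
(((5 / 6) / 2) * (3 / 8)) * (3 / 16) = 15 / 512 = 0.03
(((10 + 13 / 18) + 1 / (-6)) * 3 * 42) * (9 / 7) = 1710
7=7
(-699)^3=-341532099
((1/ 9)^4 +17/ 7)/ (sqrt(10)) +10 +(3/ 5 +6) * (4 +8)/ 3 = 55772 * sqrt(10)/ 229635 +182/ 5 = 37.17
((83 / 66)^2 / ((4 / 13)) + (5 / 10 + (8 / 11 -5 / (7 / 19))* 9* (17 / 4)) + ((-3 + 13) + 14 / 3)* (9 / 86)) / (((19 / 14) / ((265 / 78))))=-51756477695 / 42706224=-1211.92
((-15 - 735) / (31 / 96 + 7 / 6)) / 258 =-12000 / 6149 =-1.95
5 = 5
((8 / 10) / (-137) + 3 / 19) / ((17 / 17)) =1979 / 13015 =0.15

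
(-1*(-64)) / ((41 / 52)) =3328 / 41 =81.17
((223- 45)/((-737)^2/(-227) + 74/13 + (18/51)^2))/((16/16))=-151805342/2035725075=-0.07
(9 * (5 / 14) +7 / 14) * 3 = 78 / 7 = 11.14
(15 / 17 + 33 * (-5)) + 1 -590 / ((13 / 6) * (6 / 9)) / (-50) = -154.95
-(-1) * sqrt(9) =3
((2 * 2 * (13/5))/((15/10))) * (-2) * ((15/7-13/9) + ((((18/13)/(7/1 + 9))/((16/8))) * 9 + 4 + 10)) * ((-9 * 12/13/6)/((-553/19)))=-7513018/754845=-9.95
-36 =-36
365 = 365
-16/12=-4/3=-1.33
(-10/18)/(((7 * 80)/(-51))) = 17/336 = 0.05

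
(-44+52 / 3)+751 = 2173 / 3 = 724.33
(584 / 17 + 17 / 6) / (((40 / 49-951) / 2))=-185857 / 2374509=-0.08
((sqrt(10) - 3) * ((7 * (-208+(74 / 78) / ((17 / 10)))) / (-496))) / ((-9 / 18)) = 481369 / 27404 - 481369 * sqrt(10) / 82212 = -0.95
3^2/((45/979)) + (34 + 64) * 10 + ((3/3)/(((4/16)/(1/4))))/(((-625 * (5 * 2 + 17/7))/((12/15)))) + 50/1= 333264347/271875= 1225.80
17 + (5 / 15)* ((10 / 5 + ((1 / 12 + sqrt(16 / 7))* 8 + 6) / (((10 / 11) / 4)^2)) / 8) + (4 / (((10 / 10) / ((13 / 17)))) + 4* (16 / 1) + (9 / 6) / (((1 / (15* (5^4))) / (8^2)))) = 1936* sqrt(7) / 525 + 2754273931 / 3060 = 900099.28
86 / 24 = 43 / 12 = 3.58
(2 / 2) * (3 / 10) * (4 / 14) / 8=3 / 280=0.01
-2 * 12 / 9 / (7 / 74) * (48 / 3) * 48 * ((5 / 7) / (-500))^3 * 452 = 1070336 / 37515625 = 0.03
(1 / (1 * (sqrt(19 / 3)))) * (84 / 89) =84 * sqrt(57) / 1691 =0.38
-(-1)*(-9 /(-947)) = 9 /947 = 0.01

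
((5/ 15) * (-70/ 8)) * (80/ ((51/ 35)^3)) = -30012500/ 397953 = -75.42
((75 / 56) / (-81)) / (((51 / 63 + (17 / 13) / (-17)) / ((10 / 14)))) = -65 / 4032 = -0.02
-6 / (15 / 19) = -38 / 5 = -7.60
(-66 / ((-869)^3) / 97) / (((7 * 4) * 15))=1 / 405075912010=0.00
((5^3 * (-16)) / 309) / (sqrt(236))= -1000 * sqrt(59) / 18231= -0.42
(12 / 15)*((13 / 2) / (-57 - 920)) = -26 / 4885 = -0.01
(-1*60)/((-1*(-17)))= -60/17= -3.53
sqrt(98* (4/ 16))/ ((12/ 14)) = 49* sqrt(2)/ 12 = 5.77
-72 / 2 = -36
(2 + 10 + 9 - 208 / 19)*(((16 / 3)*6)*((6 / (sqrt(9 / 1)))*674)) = 8238976 / 19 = 433630.32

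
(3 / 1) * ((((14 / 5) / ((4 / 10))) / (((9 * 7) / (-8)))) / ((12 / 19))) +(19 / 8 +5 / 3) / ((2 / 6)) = 569 / 72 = 7.90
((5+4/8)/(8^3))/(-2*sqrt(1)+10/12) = -33/3584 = -0.01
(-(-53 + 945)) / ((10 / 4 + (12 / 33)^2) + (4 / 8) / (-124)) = -26767136 / 78867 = -339.40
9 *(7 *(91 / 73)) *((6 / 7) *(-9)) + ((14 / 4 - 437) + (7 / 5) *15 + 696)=-47061 / 146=-322.34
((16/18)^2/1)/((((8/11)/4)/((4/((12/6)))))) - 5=3.69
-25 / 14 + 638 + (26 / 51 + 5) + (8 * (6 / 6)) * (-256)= -1004081 / 714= -1406.28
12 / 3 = 4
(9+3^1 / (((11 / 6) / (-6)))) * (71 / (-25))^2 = -45369 / 6875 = -6.60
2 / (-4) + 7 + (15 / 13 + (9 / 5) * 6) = 2399 / 130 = 18.45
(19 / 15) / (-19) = -1 / 15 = -0.07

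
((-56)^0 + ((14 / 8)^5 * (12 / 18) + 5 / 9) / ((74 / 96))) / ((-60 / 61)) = -3448513 / 213120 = -16.18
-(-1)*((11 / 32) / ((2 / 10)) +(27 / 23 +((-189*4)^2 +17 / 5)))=2103275637 / 3680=571542.29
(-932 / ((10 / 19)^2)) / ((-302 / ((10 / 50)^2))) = 0.45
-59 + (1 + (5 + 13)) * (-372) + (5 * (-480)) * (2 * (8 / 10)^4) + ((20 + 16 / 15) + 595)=-635776 / 75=-8477.01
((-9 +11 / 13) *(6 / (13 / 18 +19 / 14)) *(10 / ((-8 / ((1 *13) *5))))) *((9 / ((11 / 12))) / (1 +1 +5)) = 3863700 / 1441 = 2681.26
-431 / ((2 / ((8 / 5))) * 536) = -0.64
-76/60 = -19/15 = -1.27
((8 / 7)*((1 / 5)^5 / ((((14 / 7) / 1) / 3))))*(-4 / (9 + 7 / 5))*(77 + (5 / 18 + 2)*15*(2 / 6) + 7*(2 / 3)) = -134 / 6825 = -0.02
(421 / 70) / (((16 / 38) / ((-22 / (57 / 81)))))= -125037 / 280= -446.56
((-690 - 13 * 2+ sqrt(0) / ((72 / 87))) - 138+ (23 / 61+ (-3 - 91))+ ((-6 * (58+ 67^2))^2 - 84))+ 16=45402697011 / 61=744306508.38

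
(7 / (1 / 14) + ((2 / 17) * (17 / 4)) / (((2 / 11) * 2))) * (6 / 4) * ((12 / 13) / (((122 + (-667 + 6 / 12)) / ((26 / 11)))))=-795 / 1331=-0.60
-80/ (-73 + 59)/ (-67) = -40/ 469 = -0.09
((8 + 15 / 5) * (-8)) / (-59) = 88 / 59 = 1.49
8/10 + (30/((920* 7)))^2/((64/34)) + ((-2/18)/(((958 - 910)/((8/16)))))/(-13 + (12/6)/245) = 4562855598193/5702852252160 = 0.80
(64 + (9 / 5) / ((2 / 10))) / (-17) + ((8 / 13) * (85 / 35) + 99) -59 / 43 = 6308073 / 66521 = 94.83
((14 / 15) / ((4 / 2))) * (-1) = -7 / 15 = -0.47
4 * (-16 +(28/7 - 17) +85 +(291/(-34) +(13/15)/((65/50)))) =192.43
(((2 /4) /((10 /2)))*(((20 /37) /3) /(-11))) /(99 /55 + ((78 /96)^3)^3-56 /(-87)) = -0.00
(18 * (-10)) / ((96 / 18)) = -135 / 4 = -33.75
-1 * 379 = -379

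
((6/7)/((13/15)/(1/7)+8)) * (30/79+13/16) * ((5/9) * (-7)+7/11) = -15755/66676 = -0.24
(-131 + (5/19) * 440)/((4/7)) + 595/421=-806463/31996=-25.21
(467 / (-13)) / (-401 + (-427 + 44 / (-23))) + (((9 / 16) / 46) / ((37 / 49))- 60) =-25315344629 / 422341088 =-59.94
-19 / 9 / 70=-0.03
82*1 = 82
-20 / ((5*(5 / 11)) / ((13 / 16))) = -143 / 20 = -7.15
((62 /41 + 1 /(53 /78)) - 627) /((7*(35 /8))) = -10847896 /532385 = -20.38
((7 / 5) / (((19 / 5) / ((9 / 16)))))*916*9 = 129843 / 76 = 1708.46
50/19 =2.63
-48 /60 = -4 /5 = -0.80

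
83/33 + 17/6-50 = -2947/66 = -44.65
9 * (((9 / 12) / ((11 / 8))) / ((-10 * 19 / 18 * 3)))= -162 / 1045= -0.16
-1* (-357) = 357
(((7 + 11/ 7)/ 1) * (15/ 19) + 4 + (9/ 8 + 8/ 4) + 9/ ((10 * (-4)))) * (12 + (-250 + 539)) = 781611/ 190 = 4113.74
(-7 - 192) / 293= -199 / 293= -0.68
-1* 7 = -7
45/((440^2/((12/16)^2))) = 81/619520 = 0.00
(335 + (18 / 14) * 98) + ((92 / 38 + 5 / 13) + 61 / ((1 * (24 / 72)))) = 159761 / 247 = 646.81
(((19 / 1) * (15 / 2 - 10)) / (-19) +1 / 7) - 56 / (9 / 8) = -5939 / 126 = -47.13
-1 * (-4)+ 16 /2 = 12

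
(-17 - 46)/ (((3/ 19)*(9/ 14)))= -1862/ 3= -620.67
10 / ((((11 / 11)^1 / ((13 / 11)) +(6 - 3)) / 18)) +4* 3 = 294 / 5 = 58.80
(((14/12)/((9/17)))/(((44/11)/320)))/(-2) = -2380/27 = -88.15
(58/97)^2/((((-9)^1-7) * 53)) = -841/1994708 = -0.00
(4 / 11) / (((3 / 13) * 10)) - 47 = -46.84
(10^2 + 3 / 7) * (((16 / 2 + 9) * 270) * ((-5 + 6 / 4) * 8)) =-12907080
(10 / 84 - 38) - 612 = -27295 / 42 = -649.88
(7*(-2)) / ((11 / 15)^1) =-210 / 11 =-19.09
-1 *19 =-19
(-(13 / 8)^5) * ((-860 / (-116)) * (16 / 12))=-79827995 / 712704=-112.01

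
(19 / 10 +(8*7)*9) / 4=5059 / 40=126.48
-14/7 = -2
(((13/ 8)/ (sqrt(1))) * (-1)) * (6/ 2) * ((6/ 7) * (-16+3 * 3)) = 29.25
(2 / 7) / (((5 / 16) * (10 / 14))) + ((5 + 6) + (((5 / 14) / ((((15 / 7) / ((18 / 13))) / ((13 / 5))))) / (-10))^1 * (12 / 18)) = 306 / 25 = 12.24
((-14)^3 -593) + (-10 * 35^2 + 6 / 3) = -15585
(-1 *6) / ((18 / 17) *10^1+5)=-102 / 265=-0.38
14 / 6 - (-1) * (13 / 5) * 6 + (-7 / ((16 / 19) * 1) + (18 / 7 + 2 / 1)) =23843 / 1680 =14.19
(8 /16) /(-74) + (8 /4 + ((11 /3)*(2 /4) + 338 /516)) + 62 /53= 1906181 /337292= 5.65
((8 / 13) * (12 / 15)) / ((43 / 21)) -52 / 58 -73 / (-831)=-38277227 / 67356705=-0.57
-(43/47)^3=-79507/103823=-0.77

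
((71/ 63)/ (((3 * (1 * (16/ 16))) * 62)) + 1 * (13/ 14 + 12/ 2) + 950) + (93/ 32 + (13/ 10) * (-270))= 114150359/ 187488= 608.84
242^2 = 58564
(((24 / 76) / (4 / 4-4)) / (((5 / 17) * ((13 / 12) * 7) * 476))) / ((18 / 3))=-1 / 60515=-0.00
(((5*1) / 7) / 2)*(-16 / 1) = -40 / 7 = -5.71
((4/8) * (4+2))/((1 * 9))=1/3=0.33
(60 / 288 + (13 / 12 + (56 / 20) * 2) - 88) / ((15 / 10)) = -9733 / 180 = -54.07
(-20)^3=-8000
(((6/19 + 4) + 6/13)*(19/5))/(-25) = -236/325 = -0.73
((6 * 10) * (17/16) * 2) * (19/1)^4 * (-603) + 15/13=-260504511315/26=-10019404281.35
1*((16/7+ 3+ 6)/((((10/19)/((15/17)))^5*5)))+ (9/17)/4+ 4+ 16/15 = 35.09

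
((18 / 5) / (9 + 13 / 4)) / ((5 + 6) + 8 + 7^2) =18 / 4165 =0.00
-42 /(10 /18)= -378 /5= -75.60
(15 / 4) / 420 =1 / 112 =0.01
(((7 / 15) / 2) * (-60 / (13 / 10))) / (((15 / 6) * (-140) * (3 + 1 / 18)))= 36 / 3575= 0.01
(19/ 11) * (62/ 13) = 1178/ 143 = 8.24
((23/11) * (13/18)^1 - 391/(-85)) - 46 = -39491/990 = -39.89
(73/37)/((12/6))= 73/74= 0.99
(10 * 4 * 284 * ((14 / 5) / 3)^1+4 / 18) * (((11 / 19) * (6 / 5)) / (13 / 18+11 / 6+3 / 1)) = 3149058 / 2375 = 1325.92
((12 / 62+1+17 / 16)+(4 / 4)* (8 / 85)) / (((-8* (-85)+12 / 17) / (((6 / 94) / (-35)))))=-297249 / 47209131200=-0.00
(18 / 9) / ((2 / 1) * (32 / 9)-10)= -9 / 13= -0.69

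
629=629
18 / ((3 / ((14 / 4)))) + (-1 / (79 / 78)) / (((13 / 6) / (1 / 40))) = 16581 / 790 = 20.99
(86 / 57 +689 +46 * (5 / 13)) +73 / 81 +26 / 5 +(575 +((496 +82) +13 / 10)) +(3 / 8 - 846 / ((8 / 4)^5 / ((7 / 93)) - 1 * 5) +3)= 880238100509 / 470724696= 1869.96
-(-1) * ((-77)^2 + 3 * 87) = 6190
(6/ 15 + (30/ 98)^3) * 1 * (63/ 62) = 2269557/ 5210170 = 0.44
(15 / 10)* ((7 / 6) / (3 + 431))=1 / 248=0.00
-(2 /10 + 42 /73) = -283 /365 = -0.78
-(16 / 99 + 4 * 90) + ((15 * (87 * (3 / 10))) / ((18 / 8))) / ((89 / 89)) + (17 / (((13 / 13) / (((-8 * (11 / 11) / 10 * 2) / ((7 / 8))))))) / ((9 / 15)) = -164914 / 693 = -237.97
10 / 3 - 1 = 7 / 3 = 2.33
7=7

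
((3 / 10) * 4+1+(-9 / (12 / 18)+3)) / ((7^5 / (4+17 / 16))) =-6723 / 2689120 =-0.00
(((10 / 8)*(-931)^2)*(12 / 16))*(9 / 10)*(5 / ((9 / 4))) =13001415 / 8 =1625176.88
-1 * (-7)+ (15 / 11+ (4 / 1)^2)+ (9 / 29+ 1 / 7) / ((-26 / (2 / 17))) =12022272 / 493493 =24.36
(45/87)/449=15/13021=0.00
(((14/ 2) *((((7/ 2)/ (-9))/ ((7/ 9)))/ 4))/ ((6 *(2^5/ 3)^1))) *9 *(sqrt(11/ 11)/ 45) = -7/ 2560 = -0.00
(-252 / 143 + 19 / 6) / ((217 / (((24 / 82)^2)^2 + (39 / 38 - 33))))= -0.21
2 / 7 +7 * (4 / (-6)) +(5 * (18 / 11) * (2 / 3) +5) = 1403 / 231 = 6.07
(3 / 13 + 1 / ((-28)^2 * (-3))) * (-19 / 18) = -133817 / 550368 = -0.24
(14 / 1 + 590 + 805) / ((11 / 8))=1024.73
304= 304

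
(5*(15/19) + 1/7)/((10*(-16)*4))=-17/2660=-0.01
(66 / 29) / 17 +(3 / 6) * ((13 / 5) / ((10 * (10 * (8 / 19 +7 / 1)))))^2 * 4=164048327437 / 1225166625000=0.13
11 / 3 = 3.67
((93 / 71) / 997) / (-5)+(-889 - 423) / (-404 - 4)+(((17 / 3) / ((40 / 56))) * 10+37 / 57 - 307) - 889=-127216656764 / 114321005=-1112.80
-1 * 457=-457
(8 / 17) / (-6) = -4 / 51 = -0.08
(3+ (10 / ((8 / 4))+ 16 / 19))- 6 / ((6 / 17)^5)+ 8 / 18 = -26748611 / 24624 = -1086.28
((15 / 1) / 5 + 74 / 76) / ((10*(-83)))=-151 / 31540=-0.00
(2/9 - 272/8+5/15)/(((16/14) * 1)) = -2107/72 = -29.26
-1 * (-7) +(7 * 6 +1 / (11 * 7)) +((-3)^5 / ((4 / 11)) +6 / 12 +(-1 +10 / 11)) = -190599 / 308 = -618.83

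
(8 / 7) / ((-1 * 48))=-1 / 42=-0.02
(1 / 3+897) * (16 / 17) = 43072 / 51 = 844.55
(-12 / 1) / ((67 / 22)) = -264 / 67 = -3.94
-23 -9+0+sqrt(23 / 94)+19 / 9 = -269 / 9+sqrt(2162) / 94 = -29.39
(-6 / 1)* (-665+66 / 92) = 91671 / 23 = 3985.70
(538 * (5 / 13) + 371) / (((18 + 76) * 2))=7513 / 2444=3.07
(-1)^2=1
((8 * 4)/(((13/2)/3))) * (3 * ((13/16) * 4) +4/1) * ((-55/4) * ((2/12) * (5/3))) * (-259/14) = 559625/39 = 14349.36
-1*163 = -163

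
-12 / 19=-0.63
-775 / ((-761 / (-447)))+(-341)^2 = 88143416 / 761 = 115825.78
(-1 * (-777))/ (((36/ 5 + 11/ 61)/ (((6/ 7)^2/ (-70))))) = -121878/ 110299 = -1.10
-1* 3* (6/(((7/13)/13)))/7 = -3042/49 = -62.08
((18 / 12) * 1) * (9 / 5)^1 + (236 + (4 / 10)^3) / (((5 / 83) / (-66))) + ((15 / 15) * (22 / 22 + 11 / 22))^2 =-646566921 / 2500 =-258626.77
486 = 486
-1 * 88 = -88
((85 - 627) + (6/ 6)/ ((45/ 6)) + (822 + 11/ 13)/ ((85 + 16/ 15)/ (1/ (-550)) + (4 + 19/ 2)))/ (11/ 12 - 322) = 120012372904/ 71111102855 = 1.69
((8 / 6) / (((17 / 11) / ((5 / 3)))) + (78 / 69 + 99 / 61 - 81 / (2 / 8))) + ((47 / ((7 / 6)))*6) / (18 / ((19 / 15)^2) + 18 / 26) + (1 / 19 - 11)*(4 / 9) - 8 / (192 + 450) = -5775392255484853 / 18973438754319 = -304.39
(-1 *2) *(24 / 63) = -16 / 21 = -0.76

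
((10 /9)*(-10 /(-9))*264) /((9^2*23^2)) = 8800 /1156923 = 0.01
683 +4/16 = 2733/4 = 683.25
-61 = -61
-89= -89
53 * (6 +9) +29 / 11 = 8774 / 11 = 797.64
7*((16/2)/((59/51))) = 2856/59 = 48.41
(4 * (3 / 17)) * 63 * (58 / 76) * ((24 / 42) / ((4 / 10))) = 15660 / 323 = 48.48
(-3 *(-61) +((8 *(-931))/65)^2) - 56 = 56009279/4225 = 13256.63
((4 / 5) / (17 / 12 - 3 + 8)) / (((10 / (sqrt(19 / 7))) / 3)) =72 * sqrt(133) / 13475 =0.06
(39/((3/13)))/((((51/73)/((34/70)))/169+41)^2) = 25722065161/255957070084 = 0.10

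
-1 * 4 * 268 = -1072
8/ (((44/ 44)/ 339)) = 2712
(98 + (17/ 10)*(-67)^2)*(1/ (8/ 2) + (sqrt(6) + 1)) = 77293/ 8 + 77293*sqrt(6)/ 10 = 28594.47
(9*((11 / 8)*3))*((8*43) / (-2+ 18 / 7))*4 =89397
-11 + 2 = -9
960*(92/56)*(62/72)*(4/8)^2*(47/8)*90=2513325/14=179523.21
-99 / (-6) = 16.50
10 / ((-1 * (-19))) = 10 / 19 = 0.53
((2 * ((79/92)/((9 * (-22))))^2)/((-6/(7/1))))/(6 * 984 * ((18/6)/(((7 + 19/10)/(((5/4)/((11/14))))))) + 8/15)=-19440715/1402760127555072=-0.00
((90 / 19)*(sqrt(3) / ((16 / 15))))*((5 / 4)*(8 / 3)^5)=128000*sqrt(3) / 171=1296.51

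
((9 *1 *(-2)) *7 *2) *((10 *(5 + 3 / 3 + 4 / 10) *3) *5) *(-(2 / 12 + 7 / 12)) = 181440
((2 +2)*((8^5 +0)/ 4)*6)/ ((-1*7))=-28086.86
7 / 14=0.50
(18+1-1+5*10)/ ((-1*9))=-7.56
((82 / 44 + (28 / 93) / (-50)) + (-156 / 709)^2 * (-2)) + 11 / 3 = 5.43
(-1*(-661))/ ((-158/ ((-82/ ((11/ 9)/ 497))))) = 139496.86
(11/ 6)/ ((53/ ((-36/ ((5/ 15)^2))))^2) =192456/ 2809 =68.51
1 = 1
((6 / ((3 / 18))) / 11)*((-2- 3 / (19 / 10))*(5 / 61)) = -12240 / 12749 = -0.96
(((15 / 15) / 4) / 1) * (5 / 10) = 1 / 8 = 0.12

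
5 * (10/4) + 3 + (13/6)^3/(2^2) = 15589/864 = 18.04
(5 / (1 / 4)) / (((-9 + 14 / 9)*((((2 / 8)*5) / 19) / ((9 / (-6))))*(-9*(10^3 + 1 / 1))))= -456 / 67067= -0.01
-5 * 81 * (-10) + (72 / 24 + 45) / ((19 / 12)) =77526 / 19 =4080.32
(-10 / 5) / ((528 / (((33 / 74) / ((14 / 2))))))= -1 / 4144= -0.00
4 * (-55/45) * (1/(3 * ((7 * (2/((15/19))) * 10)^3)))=-11/37642192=-0.00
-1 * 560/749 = -80/107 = -0.75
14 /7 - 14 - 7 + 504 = 485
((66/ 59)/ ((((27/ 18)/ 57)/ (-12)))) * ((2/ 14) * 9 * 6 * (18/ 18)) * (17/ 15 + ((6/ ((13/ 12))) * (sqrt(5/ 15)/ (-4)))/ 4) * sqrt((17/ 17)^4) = -9209376/ 2065 + 2437776 * sqrt(3)/ 5369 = -3673.31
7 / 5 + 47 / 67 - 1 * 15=-4321 / 335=-12.90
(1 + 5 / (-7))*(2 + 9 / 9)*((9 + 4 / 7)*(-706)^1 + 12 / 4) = -283686 / 49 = -5789.51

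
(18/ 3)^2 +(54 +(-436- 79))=-425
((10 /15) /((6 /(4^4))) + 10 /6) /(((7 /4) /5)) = 5420 /63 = 86.03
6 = 6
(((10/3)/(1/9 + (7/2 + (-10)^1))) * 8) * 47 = -4512/23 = -196.17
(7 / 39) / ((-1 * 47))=-0.00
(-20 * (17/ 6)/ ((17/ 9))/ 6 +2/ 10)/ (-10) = 12/ 25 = 0.48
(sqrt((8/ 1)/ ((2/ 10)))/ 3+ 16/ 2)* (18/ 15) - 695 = -682.87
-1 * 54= -54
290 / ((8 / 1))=145 / 4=36.25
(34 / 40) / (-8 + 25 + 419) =17 / 8720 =0.00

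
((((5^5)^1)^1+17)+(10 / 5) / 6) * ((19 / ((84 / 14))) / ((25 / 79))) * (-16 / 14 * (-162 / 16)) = 127349343 / 350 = 363855.27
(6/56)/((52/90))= 135/728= 0.19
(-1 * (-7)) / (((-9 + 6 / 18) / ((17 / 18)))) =-119 / 156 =-0.76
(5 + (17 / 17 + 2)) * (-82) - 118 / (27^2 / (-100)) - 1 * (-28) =-446012 / 729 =-611.81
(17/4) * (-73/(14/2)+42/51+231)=13173/14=940.93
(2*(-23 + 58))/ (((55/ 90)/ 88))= 10080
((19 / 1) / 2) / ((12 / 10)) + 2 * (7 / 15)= 177 / 20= 8.85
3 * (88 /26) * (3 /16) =1.90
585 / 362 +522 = 189549 / 362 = 523.62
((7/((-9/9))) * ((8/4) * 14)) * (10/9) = -217.78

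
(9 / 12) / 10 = 3 / 40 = 0.08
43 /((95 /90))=774 /19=40.74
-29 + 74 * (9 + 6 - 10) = 341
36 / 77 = 0.47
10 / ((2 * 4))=5 / 4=1.25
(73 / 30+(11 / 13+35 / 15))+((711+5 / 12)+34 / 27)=5042387 / 7020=718.29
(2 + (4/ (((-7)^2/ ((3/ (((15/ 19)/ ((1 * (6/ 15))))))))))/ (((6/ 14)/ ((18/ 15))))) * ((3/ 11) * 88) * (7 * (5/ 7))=49296/ 175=281.69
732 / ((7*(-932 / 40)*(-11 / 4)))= 29280 / 17941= 1.63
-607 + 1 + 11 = -595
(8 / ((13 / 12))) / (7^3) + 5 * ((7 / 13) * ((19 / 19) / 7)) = 1811 / 4459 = 0.41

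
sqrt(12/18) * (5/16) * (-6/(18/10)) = -25 * sqrt(6)/72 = -0.85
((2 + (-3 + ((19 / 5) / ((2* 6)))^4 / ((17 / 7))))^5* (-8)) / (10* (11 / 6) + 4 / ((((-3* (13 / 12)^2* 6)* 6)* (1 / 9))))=85930344594668625223740913167582254640364817 / 197936974722423246933196800000000000000000000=0.43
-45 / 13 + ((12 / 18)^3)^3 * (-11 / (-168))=-3.46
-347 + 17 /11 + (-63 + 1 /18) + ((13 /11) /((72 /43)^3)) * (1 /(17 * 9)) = -23322324283 /57106944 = -408.40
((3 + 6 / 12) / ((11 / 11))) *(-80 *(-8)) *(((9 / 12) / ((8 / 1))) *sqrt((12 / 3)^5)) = 6720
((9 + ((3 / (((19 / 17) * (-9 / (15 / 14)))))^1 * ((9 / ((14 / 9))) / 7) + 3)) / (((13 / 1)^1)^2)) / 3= 0.02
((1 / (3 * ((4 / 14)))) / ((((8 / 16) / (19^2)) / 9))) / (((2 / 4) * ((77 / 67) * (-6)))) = -24187 / 11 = -2198.82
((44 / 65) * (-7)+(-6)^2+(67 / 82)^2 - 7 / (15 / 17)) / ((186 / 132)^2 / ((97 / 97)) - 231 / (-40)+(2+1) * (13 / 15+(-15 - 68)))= -7614005102 / 75721628385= -0.10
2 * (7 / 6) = 7 / 3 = 2.33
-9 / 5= -1.80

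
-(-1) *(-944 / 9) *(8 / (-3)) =7552 / 27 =279.70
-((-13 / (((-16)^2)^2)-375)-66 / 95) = 2339046611 / 6225920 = 375.69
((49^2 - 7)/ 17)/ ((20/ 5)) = 1197/ 34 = 35.21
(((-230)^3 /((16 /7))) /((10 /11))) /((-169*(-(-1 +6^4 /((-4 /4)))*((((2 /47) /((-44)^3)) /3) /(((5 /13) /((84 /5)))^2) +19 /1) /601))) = 550357190097859375 /651311792974102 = 845.00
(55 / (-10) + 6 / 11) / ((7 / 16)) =-11.32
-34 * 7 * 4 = -952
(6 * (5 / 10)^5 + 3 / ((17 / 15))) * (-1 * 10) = -28.35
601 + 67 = 668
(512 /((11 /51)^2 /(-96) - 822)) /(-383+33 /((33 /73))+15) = 127844352 /60548818735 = 0.00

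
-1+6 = 5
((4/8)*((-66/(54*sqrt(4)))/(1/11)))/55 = -11/180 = -0.06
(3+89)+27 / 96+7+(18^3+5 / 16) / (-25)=-107209 / 800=-134.01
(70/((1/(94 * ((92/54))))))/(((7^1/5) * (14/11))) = 1189100/189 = 6291.53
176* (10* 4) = 7040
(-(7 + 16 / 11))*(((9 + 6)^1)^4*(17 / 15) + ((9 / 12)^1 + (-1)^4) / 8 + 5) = -170763531 / 352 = -485123.67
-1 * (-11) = 11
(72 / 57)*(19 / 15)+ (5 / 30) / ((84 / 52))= 1073 / 630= 1.70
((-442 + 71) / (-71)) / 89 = 371 / 6319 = 0.06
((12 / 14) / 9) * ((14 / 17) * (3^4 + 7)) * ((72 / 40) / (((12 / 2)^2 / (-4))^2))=352 / 2295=0.15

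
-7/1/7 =-1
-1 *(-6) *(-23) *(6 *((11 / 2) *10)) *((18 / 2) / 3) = -136620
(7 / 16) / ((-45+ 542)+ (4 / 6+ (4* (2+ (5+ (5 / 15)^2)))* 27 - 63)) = 21 / 57728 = 0.00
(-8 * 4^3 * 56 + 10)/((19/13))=-372606/19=-19610.84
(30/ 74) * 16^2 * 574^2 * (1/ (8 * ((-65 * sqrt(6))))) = -26845.67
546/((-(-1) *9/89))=16198/3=5399.33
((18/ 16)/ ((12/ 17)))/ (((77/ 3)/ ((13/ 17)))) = 117/ 2464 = 0.05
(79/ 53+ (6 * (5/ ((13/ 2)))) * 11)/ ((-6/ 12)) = -104.52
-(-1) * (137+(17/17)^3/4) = 549/4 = 137.25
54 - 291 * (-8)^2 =-18570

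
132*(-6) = -792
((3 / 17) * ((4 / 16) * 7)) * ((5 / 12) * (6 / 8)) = 105 / 1088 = 0.10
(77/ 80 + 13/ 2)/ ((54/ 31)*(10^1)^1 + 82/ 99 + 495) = 1832193/ 126012560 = 0.01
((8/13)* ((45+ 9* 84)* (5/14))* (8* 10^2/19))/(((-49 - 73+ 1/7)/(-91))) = 89712000/16207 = 5535.39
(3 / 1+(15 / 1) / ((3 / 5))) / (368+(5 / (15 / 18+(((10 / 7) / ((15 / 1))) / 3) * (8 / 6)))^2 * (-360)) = -766927 / 311409388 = -0.00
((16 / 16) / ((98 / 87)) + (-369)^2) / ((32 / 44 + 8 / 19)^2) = 103258.46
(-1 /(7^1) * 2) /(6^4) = -1 /4536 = -0.00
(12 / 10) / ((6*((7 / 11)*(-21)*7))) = -11 / 5145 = -0.00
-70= -70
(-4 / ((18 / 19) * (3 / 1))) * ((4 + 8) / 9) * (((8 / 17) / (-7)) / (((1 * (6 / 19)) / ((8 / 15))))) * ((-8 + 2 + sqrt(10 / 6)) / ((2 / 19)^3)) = -158470336 / 144585 + 79235168 * sqrt(15) / 1301265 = -860.21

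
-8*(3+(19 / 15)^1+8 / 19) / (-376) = 1336 / 13395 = 0.10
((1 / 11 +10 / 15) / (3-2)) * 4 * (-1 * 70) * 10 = -70000 / 33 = -2121.21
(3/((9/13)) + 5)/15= 28/45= 0.62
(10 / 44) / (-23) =-0.01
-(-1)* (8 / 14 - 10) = -66 / 7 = -9.43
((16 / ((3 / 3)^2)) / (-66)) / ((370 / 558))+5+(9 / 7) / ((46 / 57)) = 4080737 / 655270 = 6.23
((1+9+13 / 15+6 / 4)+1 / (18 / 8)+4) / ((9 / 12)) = 3026 / 135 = 22.41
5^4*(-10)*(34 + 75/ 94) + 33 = -10220324/ 47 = -217453.70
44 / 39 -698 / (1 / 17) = -462730 / 39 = -11864.87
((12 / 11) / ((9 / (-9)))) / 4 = -3 / 11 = -0.27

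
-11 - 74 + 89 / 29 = -2376 / 29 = -81.93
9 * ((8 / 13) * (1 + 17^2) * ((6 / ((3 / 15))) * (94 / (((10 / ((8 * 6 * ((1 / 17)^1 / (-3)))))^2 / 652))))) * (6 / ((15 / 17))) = 196560912384 / 1105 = 177883178.63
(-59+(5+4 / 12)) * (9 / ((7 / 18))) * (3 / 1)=-3726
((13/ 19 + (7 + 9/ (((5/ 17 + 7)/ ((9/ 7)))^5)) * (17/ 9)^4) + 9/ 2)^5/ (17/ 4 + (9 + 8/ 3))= 6523375062107195116615282743619865670524938765540832842519488770544348659968272058922116522329891898776071875/ 13914366686206283227434823217028673802155465860092405545719964666478167293427305747553816153555992576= 468822994.91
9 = 9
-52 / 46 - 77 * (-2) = 3516 / 23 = 152.87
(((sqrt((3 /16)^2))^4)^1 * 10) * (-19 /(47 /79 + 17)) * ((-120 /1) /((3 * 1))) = 607905 /1138688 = 0.53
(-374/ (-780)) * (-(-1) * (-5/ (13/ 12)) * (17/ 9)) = -6358/ 1521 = -4.18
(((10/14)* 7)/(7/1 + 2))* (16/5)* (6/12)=8/9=0.89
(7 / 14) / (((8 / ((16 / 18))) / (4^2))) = 8 / 9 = 0.89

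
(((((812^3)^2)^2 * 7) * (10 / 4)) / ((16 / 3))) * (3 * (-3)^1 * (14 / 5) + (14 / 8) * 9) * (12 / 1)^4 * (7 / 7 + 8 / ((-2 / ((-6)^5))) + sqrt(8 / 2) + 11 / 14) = -1643378356656125402410116272761907496729182208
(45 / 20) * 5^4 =5625 / 4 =1406.25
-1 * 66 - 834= -900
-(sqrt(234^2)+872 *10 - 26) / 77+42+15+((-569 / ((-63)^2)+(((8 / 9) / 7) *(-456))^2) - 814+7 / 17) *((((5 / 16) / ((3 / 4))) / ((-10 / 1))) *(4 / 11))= -216918991 / 2226609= -97.42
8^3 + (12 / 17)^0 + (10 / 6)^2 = 4642 / 9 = 515.78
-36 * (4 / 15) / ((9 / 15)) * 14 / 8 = -28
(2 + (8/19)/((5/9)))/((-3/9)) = -786/95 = -8.27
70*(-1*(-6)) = 420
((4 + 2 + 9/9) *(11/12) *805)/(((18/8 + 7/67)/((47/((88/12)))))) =17744615/1262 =14060.71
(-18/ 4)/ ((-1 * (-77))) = -9/ 154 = -0.06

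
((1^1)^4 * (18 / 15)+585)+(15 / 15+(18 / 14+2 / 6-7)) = 61091 / 105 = 581.82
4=4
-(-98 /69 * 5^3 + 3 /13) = 177.31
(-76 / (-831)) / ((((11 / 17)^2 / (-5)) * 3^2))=-109820 / 904959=-0.12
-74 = -74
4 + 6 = 10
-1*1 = -1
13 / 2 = 6.50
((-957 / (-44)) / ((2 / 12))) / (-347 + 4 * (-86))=-261 / 1382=-0.19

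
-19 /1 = -19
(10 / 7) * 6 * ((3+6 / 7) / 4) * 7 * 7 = 405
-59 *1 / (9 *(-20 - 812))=59 / 7488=0.01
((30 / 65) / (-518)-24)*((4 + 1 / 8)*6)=-594.02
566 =566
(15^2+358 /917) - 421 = -179374 /917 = -195.61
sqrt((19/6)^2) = 19/6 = 3.17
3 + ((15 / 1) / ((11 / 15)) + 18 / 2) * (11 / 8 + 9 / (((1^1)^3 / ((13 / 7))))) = 82515 / 154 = 535.81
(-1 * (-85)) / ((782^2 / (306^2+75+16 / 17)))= 13.03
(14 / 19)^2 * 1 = 0.54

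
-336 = -336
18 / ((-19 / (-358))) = 6444 / 19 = 339.16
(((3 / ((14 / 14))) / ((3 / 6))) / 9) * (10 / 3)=2.22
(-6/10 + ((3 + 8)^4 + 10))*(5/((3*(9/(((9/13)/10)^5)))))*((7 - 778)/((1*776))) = -30878959401/7203084200000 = -0.00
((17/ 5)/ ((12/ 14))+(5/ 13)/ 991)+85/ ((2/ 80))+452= 1490292707/ 386490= 3855.97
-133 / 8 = -16.62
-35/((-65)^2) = -0.01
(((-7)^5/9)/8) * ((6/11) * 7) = -117649/132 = -891.28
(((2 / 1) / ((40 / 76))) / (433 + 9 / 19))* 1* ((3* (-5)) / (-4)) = 1083 / 32944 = 0.03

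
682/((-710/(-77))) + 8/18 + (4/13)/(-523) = 1616333887/21722805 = 74.41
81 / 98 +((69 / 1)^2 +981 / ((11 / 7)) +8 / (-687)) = 3988861081 / 740586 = 5386.09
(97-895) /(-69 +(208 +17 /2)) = -1596 /295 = -5.41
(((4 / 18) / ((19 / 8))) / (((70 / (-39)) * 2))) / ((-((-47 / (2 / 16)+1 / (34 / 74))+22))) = -884 / 11932095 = -0.00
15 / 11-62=-667 / 11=-60.64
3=3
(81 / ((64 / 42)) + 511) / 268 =18053 / 8576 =2.11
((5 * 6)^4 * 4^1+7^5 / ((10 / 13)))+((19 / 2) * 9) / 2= 65237837 / 20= 3261891.85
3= 3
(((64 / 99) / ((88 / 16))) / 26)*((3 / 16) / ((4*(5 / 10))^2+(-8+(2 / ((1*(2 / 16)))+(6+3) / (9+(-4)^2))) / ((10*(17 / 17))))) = 1000 / 5705271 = 0.00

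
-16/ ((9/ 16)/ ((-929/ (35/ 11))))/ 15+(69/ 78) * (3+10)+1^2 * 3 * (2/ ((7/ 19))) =5494703/ 9450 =581.45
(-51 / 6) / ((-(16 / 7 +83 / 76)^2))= 2405704 / 3229209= 0.74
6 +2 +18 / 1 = 26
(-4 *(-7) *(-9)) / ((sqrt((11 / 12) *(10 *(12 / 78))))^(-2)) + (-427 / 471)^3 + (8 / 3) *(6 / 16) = -482384228656 / 1358332443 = -355.13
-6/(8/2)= -1.50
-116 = -116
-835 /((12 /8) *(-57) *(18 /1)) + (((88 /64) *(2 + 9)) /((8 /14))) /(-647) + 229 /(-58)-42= -41994510217 /924040224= -45.45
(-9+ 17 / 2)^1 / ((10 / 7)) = -7 / 20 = -0.35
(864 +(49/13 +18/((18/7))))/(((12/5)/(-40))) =-568600/39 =-14579.49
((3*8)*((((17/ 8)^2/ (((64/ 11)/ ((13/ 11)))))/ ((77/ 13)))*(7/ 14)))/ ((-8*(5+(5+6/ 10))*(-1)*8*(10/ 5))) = 732615/ 534904832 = 0.00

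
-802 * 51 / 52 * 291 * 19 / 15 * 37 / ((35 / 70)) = -1394574141 / 65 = -21454986.78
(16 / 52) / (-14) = -2 / 91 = -0.02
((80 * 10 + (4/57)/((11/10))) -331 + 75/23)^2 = 46395088223236/207965241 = 223090.59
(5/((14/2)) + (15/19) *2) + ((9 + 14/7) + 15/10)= 3935/266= 14.79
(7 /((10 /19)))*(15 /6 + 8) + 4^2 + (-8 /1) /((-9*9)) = 252313 /1620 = 155.75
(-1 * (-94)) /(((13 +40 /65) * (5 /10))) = 2444 /177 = 13.81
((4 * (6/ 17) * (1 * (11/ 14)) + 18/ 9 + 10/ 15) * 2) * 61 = 164456/ 357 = 460.66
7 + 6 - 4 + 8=17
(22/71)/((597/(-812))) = -17864/42387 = -0.42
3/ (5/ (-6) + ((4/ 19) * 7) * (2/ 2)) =342/ 73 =4.68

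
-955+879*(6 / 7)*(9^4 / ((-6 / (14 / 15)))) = -769904.20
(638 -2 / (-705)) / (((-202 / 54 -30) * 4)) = -1012032 / 214085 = -4.73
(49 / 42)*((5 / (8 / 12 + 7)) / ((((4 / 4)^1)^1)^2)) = 35 / 46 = 0.76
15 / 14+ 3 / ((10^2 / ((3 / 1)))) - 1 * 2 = -587 / 700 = -0.84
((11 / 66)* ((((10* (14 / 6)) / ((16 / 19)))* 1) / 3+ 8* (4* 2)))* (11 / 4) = 58003 / 1728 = 33.57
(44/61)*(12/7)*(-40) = -21120/427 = -49.46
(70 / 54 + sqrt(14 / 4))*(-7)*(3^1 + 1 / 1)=-14*sqrt(14)- 980 / 27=-88.68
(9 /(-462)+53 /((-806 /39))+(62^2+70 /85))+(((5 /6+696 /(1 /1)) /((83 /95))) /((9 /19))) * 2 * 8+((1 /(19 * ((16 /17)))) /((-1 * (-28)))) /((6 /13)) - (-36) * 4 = 6839759582308027 /221160094848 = 30926.73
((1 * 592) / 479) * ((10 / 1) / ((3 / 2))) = 11840 / 1437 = 8.24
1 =1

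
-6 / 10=-3 / 5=-0.60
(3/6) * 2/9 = 1/9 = 0.11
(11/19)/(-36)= -11/684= -0.02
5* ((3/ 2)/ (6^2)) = 5/ 24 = 0.21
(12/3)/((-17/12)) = -48/17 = -2.82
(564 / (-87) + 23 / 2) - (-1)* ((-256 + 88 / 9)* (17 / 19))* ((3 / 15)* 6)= -4287017 / 16530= -259.35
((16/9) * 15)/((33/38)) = 3040/99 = 30.71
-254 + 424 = 170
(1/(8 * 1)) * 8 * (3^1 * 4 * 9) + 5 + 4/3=343/3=114.33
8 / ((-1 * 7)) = -8 / 7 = -1.14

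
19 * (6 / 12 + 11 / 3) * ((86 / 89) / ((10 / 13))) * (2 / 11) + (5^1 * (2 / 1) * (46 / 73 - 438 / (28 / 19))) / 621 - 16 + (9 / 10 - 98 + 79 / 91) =-3995312652017 / 40386716370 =-98.93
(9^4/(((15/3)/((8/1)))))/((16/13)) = 85293/10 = 8529.30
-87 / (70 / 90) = -783 / 7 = -111.86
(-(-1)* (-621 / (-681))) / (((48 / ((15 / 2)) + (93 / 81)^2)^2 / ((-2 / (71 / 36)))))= -0.02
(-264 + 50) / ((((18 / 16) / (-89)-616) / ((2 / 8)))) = 38092 / 438601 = 0.09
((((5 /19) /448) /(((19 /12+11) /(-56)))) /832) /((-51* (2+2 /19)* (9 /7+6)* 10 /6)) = 7 /2904611840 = 0.00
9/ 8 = 1.12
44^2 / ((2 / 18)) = 17424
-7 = -7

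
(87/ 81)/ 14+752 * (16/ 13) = 4548473/ 4914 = 925.62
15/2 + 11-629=-1221/2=-610.50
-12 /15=-0.80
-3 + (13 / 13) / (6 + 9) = -44 / 15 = -2.93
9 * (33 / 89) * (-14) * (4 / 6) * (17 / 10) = -23562 / 445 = -52.95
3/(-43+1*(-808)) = -3/851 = -0.00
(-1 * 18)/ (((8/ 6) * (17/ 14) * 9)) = -21/ 17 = -1.24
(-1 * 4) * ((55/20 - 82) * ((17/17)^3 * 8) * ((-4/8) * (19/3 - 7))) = 845.33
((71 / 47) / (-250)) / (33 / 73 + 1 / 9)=-46647 / 4347500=-0.01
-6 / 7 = -0.86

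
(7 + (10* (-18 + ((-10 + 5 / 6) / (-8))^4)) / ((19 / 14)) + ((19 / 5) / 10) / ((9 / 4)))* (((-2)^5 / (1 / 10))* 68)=1208388408581 / 492480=2453680.17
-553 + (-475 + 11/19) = -19521/19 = -1027.42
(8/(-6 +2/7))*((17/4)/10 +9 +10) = -5439/200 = -27.20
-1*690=-690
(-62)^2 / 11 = 3844 / 11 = 349.45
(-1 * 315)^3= -31255875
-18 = -18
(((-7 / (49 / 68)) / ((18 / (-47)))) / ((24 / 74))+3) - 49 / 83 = 2529329 / 31374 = 80.62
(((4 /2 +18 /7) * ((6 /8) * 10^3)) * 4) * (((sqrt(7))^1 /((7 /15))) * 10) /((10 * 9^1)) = 160000 * sqrt(7) /49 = 8639.19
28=28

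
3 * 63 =189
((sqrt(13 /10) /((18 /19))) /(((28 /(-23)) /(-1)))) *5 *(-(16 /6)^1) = -437 *sqrt(130) /378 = -13.18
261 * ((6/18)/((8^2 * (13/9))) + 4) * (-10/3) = -1448985/416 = -3483.14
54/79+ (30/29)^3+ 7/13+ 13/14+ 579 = 204177397587/350665042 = 582.26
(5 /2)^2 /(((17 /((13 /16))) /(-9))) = -2925 /1088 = -2.69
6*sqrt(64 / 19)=48*sqrt(19) / 19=11.01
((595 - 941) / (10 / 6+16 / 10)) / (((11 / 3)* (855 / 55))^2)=-1730 / 53067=-0.03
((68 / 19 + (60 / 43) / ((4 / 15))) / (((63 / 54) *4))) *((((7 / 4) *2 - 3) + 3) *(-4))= -21597 / 817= -26.43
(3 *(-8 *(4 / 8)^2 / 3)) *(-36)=72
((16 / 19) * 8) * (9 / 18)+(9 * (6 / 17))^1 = 2114 / 323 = 6.54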